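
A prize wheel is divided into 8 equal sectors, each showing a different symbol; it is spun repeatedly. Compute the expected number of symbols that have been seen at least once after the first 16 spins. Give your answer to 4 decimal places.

For each symbol, P(seen in 16 spins) = 1 - (7/8)^16 = 0.88193.
By linearity of expectation, E[distinct seen] = 8·(1 - (7/8)^16) = 7.05546.

7.0555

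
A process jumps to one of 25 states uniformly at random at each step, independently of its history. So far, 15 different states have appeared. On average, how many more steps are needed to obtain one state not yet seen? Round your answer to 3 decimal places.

2.500

Each step yields a new state with probability (25-15)/25 = 10/25, so the wait is geometric with mean 25/10.
E = 25/10 = 2.5000.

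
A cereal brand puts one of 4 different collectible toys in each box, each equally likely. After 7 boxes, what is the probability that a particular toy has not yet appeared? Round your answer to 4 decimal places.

On each box the fixed toy fails to appear with probability 3/4.
P(still missing after 7) = (3/4)^7 = 0.13348.

0.1335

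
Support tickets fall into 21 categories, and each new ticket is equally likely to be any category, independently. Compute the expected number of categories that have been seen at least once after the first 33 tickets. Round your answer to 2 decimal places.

16.80

For each category, P(seen in 33 tickets) = 1 - (20/21)^33 = 0.800.
By linearity of expectation, E[distinct seen] = 21·(1 - (20/21)^33) = 16.803.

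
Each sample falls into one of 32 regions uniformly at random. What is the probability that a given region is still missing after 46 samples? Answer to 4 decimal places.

0.2321

On each sample the fixed region fails to appear with probability 31/32.
P(still missing after 46) = (31/32)^46 = 0.23213.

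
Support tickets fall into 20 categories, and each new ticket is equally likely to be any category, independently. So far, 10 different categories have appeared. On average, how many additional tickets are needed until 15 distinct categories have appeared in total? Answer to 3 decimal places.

12.913

The wait to go from k to k+1 distinct categories is geometric with mean 20/(20-k).
Sum over k = 10,...,14: E = 20/10 + 20/9 + 20/8 + 20/7 + 20/6 = 12.9127.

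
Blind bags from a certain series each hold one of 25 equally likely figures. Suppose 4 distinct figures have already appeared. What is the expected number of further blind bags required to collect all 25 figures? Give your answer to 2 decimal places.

With k distinct figures already seen, the next new one takes an expected 25/(25-k) blind bags.
Sum over k = 4,...,24: E = 25/21 + 25/20 + 25/19 + ... + 25/2 + 25/1 = 91.134.

91.13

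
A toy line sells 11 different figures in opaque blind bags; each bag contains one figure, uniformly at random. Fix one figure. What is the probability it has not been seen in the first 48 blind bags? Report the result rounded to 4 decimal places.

0.0103

Each blind bag misses the fixed figure with probability (11-1)/11 = 10/11, independently.
P(still missing after 48) = (10/11)^48 = 0.01031.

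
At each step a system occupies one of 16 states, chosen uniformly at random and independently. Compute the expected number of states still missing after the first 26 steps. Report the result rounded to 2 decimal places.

2.99

For each state, P(unseen after 26) = (15/16)^26 = 0.187.
By linearity of expectation, E[unseen] = 16·(15/16)^26 = 2.988.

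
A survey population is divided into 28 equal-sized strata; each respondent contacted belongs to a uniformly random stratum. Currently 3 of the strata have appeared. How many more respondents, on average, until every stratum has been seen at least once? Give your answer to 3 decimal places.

With k distinct strata already seen, the next new one takes an expected 28/(28-k) respondents.
Sum over k = 3,...,27: E = 28/25 + 28/24 + 28/23 + ... + 28/2 + 28/1 = 106.8468.

106.847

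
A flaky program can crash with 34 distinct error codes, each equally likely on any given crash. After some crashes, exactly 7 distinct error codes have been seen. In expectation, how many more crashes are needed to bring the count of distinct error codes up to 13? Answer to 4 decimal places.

8.3673

From k distinct to k+1 distinct takes on average 34/(34-k) crashes.
Sum over k = 7,...,12: E = 34/27 + 34/26 + 34/25 + 34/24 + 34/23 + 34/22 = 8.36733.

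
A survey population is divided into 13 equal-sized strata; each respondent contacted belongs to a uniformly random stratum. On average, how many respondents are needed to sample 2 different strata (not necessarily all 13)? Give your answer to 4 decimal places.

2.0833

Going from k to k+1 distinct takes a geometric number of respondents with mean 13/(13-k).
Sum over k = 0,...,1: E = 13/13 + 13/12 = 2.08333.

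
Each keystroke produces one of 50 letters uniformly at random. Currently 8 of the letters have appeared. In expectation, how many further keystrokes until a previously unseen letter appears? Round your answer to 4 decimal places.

Each keystroke yields a new letter with probability (50-8)/50 = 42/50, so the wait is geometric with mean 50/42.
E = 50/42 = 1.19048.

1.1905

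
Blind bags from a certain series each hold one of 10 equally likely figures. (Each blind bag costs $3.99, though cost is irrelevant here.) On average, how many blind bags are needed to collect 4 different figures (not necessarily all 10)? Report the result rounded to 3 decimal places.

4.790

Going from k to k+1 distinct takes a geometric number of blind bags with mean 10/(10-k).
Sum over k = 0,...,3: E = 10/10 + 10/9 + 10/8 + 10/7 = 4.7897.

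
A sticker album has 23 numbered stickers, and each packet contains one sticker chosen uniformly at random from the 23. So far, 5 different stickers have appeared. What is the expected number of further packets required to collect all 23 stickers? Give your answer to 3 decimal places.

80.387

From k distinct to k+1 distinct takes on average 23/(23-k) packets.
Sum over k = 5,...,22: E = 23/18 + 23/17 + 23/16 + ... + 23/2 + 23/1 = 80.3875.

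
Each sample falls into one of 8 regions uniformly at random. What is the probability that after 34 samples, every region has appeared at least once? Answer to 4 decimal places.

Let A_i be the event that region i is missing after 34 samples. By inclusion–exclusion on the A_i,
P(all seen) = Σ_{j=0}^{8} (-1)^j C(8,j)((8-j)/8)^34
= 1.00000 - 0.08538 + 0.00158 - 0.00001 + 0.00000 - 0.00000 + 0.00000 - 0.00000 + 0.00000
= 0.91619.

0.9162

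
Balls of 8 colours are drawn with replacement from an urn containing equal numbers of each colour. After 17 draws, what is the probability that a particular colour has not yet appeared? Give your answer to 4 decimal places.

On each draw the fixed colour fails to appear with probability 7/8.
P(still missing after 17) = (7/8)^17 = 0.10331.

0.1033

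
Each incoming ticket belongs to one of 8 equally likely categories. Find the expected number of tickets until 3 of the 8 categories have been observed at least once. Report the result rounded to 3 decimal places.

3.476

Going from k to k+1 distinct takes a geometric number of tickets with mean 8/(8-k).
Sum over k = 0,...,2: E = 8/8 + 8/7 + 8/6 = 3.4762.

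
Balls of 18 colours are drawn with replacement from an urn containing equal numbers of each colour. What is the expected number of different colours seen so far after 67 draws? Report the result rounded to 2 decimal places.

17.61

For each colour, P(seen in 67 draws) = 1 - (17/18)^67 = 0.978.
By linearity of expectation, E[distinct seen] = 18·(1 - (17/18)^67) = 17.609.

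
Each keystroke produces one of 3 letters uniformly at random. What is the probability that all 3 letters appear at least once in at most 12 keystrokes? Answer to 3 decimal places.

By inclusion–exclusion over which letters are missing,
P(all seen) = Σ_{j=0}^{3} (-1)^j C(3,j)((3-j)/3)^12
= 1.0000 - 0.0231 + 0.0000 - 0.0000
= 0.9769.

0.977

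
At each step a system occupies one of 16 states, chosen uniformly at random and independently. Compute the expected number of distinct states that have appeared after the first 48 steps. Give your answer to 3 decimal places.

For each state, P(seen in 48 steps) = 1 - (15/16)^48 = 0.9549.
By linearity of expectation, E[distinct seen] = 16·(1 - (15/16)^48) = 15.2777.

15.278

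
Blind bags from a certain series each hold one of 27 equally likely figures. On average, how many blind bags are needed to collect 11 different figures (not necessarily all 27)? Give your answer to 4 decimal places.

Going from k to k+1 distinct takes a geometric number of blind bags with mean 27/(27-k).
Sum over k = 0,...,10: E = 27/27 + 27/26 + 27/25 + ... + 27/18 + 27/17 = 13.78965.

13.7896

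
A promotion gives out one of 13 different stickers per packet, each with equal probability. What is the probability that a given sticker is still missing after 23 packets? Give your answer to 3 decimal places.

On each packet the fixed sticker fails to appear with probability 12/13.
P(still missing after 23) = (12/13)^23 = 0.1587.

0.159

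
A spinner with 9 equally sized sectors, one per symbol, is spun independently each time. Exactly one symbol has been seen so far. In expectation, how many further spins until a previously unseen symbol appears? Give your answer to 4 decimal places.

Each spin yields a new symbol with probability (9-1)/9 = 8/9, so the wait is geometric with mean 9/8.
E = 9/8 = 1.12500.

1.1250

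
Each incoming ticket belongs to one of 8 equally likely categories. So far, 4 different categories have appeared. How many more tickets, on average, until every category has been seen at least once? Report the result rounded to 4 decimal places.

16.6667

With k distinct categories already seen, the next new one takes an expected 8/(8-k) tickets.
Sum over k = 4,...,7: E = 8/4 + 8/3 + 8/2 + 8/1 = 16.66667.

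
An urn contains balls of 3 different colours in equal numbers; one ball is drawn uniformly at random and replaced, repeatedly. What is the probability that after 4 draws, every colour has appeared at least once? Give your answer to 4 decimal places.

By inclusion–exclusion over which colours are missing,
P(all seen) = Σ_{j=0}^{3} (-1)^j C(3,j)((3-j)/3)^4
= 1.00000 - 0.59259 + 0.03704 - 0.00000
= 0.44444.

0.4444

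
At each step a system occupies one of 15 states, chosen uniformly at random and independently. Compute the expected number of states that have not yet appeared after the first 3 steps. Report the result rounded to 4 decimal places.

For each state, P(unseen after 3) = (14/15)^3 = 0.81304.
By linearity of expectation, E[unseen] = 15·(14/15)^3 = 12.19556.

12.1956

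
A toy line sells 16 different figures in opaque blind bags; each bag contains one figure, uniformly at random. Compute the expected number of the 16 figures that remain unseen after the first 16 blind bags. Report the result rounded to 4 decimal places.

For each figure, P(unseen after 16) = (15/16)^16 = 0.35607.
By linearity of expectation, E[unseen] = 16·(15/16)^16 = 5.69719.

5.6972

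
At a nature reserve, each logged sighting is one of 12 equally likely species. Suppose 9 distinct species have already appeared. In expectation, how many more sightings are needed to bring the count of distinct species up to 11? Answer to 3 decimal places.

With k distinct species already seen, the next new one takes an expected 12/(12-k) sightings.
Sum over k = 9,...,10: E = 12/3 + 12/2 = 10.0000.

10.000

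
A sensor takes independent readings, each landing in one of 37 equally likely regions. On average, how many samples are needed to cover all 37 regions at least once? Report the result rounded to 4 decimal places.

After k distinct regions have appeared, the next sample gives a new one with probability (37-k)/37, so the expected wait for the (k+1)-th is 37/(37-k).
E[T] = 37/37 + 37/36 + 37/35 + ... + 37/2 + 37/1 = 37·H_{37}.
H_{37} = 4.20159, so E[T] = 155.45869.

155.4587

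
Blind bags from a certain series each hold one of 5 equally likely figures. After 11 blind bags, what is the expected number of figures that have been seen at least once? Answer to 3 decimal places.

4.571

For each figure, P(seen in 11 blind bags) = 1 - (4/5)^11 = 0.9141.
By linearity of expectation, E[distinct seen] = 5·(1 - (4/5)^11) = 4.5705.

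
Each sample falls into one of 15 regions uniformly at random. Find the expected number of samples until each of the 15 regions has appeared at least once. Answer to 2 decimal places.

49.77

Split into phases: going from k distinct to k+1 distinct takes on average 15/(15-k) samples.
E[T] = 15/15 + 15/14 + 15/13 + ... + 15/2 + 15/1 = 15·H_{15}.
H_{15} = 3.318, so E[T] = 49.773.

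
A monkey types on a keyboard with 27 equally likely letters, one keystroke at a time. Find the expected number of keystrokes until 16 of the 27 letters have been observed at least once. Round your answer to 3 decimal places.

Going from k to k+1 distinct takes a geometric number of keystrokes with mean 27/(27-k).
Sum over k = 0,...,15: E = 27/27 + 27/26 + 27/25 + ... + 27/13 + 27/12 = 23.5326.

23.533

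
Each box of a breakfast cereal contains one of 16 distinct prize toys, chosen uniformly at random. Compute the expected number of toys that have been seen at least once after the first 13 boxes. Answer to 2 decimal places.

9.09

For each toy, P(seen in 13 boxes) = 1 - (15/16)^13 = 0.568.
By linearity of expectation, E[distinct seen] = 16·(1 - (15/16)^13) = 9.086.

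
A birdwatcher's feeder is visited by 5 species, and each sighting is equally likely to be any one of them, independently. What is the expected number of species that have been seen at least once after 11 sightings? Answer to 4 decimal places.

For each species, P(seen in 11 sightings) = 1 - (4/5)^11 = 0.91410.
By linearity of expectation, E[distinct seen] = 5·(1 - (4/5)^11) = 4.57050.

4.5705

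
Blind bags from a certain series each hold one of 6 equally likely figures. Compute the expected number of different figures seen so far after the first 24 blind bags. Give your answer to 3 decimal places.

5.925

For each figure, P(seen in 24 blind bags) = 1 - (5/6)^24 = 0.9874.
By linearity of expectation, E[distinct seen] = 6·(1 - (5/6)^24) = 5.9245.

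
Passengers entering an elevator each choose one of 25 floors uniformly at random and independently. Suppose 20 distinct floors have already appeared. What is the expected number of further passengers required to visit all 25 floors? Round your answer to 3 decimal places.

57.083

The wait to go from k to k+1 distinct floors is geometric with mean 25/(25-k).
Sum over k = 20,...,24: E = 25/5 + 25/4 + 25/3 + 25/2 + 25/1 = 57.0833.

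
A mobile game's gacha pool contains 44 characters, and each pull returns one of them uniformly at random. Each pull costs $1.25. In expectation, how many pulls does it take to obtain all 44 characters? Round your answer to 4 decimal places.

The wait to go from k to k+1 distinct characters is geometric with mean 44/(44-k).
E[T] = 44/44 + 44/43 + 44/42 + ... + 44/2 + 44/1 = 44·H_{44}.
H_{44} = 4.37273, so E[T] = 192.39994.

192.3999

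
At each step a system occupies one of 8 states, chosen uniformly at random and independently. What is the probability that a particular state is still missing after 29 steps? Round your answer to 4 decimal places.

0.0208

Each step misses the fixed state with probability (8-1)/8 = 7/8, independently.
P(still missing after 29) = (7/8)^29 = 0.02081.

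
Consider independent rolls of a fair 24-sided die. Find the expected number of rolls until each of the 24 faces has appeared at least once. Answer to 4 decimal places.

After k distinct faces have appeared, the next roll gives a new one with probability (24-k)/24, so the expected wait for the (k+1)-th is 24/(24-k).
E[T] = 24/24 + 24/23 + 24/22 + ... + 24/2 + 24/1 = 24·H_{24}.
H_{24} = 3.77596, so E[T] = 90.62300.

90.6230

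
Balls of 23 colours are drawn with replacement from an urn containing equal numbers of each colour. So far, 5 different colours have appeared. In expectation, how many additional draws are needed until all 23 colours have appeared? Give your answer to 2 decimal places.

80.39

The wait to go from k to k+1 distinct colours is geometric with mean 23/(23-k).
Sum over k = 5,...,22: E = 23/18 + 23/17 + 23/16 + ... + 23/2 + 23/1 = 80.387.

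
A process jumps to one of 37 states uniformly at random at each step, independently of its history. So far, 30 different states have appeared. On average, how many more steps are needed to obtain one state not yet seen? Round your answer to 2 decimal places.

Each step yields a new state with probability (37-30)/37 = 7/37, so the wait is geometric with mean 37/7.
E = 37/7 = 5.286.

5.29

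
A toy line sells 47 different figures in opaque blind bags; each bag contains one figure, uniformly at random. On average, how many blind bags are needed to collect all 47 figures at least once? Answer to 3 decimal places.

The wait to go from k to k+1 distinct figures is geometric with mean 47/(47-k).
E[T] = 47/47 + 47/46 + 47/45 + ... + 47/2 + 47/1 = 47·H_{47}.
H_{47} = 4.4380, so E[T] = 208.5843.

208.584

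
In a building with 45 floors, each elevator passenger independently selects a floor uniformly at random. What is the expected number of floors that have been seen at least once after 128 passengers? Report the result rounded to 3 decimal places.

For each floor, P(seen in 128 passengers) = 1 - (44/45)^128 = 0.9437.
By linearity of expectation, E[distinct seen] = 45·(1 - (44/45)^128) = 42.4651.

42.465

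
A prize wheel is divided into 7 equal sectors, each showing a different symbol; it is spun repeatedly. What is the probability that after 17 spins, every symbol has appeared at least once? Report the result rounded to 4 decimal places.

By inclusion–exclusion over which symbols are missing,
P(all seen) = Σ_{j=0}^{7} (-1)^j C(7,j)((7-j)/7)^17
= 1.00000 - 0.50933 + 0.06887 - 0.00258 + 0.00002 - 0.00000 + 0.00000 - 0.00000
= 0.55697.

0.5570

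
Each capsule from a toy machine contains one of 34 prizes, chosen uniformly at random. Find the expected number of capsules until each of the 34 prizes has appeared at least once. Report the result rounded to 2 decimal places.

Split into phases: going from k distinct to k+1 distinct takes on average 34/(34-k) capsules.
E[T] = 34/34 + 34/33 + 34/32 + ... + 34/2 + 34/1 = 34·H_{34}.
H_{34} = 4.118, so E[T] = 140.019.

140.02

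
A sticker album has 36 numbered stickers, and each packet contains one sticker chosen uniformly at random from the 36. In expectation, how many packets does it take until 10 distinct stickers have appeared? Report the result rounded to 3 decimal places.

11.525

With k distinct stickers already seen, the next new one arrives after an expected 36/(36-k) packets.
Sum over k = 0,...,9: E = 36/36 + 36/35 + 36/34 + ... + 36/28 + 36/27 = 11.5250.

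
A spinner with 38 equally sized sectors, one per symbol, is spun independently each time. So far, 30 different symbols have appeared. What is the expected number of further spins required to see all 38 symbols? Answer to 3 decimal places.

103.279

From k distinct to k+1 distinct takes on average 38/(38-k) spins.
Sum over k = 30,...,37: E = 38/8 + 38/7 + 38/6 + ... + 38/2 + 38/1 = 103.2786.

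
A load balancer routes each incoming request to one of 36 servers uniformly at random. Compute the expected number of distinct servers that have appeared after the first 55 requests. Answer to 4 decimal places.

For each server, P(seen in 55 requests) = 1 - (35/36)^55 = 0.78762.
By linearity of expectation, E[distinct seen] = 36·(1 - (35/36)^55) = 28.35447.

28.3545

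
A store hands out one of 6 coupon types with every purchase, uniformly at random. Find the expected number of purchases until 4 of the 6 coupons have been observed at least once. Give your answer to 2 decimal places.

With k distinct coupons already seen, the next new one arrives after an expected 6/(6-k) purchases.
Sum over k = 0,...,3: E = 6/6 + 6/5 + 6/4 + 6/3 = 5.700.

5.70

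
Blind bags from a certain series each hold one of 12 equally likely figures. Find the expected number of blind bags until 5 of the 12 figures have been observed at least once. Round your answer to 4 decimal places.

Going from k to k+1 distinct takes a geometric number of blind bags with mean 12/(12-k).
Sum over k = 0,...,4: E = 12/12 + 12/11 + 12/10 + 12/9 + 12/8 = 6.12424.

6.1242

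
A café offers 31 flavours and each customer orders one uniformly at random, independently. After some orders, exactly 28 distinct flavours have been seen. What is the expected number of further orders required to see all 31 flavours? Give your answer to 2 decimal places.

56.83

From k distinct to k+1 distinct takes on average 31/(31-k) orders.
Sum over k = 28,...,30: E = 31/3 + 31/2 + 31/1 = 56.833.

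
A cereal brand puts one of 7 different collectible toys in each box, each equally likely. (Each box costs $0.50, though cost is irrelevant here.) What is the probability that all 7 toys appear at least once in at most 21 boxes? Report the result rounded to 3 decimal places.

By inclusion–exclusion over which toys are missing,
P(all seen) = Σ_{j=0}^{7} (-1)^j C(7,j)((7-j)/7)^21
= 1.0000 - 0.2749 + 0.0179 - 0.0003 + 0.0000 - 0.0000 + 0.0000 - 0.0000
= 0.7427.

0.743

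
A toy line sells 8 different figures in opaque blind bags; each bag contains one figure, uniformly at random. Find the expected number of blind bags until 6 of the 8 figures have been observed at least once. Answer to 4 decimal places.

9.7429

Going from k to k+1 distinct takes a geometric number of blind bags with mean 8/(8-k).
Sum over k = 0,...,5: E = 8/8 + 8/7 + 8/6 + 8/5 + 8/4 + 8/3 = 9.74286.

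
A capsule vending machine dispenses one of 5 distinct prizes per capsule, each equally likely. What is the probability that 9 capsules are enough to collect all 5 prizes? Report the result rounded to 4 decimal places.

By inclusion–exclusion over which prizes are missing,
P(all seen) = Σ_{j=0}^{5} (-1)^j C(5,j)((5-j)/5)^9
= 1.00000 - 0.67109 + 0.10078 - 0.00262 + 0.00000 - 0.00000
= 0.42707.

0.4271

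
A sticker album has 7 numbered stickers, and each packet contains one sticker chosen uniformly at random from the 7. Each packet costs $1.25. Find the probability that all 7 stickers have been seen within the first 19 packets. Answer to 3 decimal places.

By inclusion–exclusion over which stickers are missing,
P(all seen) = Σ_{j=0}^{7} (-1)^j C(7,j)((7-j)/7)^19
= 1.0000 - 0.3742 + 0.0351 - 0.0008 + 0.0000 - 0.0000 + 0.0000 - 0.0000
= 0.6601.

0.660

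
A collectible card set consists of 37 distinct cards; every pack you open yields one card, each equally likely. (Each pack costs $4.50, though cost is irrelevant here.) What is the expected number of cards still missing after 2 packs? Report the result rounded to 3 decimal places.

35.027

For each card, P(unseen after 2) = (36/37)^2 = 0.9467.
By linearity of expectation, E[unseen] = 37·(36/37)^2 = 35.0270.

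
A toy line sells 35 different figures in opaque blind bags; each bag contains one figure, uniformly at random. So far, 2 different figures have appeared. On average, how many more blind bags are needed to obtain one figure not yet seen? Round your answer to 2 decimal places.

1.06

Each blind bag yields a new figure with probability (35-2)/35 = 33/35, so the wait is geometric with mean 35/33.
E = 35/33 = 1.061.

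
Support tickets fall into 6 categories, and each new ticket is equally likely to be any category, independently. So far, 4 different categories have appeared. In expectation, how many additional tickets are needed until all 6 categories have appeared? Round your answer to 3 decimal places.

9.000

The wait to go from k to k+1 distinct categories is geometric with mean 6/(6-k).
Sum over k = 4,...,5: E = 6/2 + 6/1 = 9.0000.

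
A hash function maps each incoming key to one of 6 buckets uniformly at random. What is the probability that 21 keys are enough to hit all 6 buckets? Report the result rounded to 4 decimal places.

0.8726

Let A_i be the event that bucket i is missing after 21 keys. By inclusion–exclusion on the A_i,
P(all seen) = Σ_{j=0}^{6} (-1)^j C(6,j)((6-j)/6)^21
= 1.00000 - 0.13042 + 0.00301 - 0.00001 + 0.00000 - 0.00000 + 0.00000
= 0.87258.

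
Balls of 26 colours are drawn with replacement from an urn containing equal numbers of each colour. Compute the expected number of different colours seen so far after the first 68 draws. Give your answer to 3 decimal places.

24.194

For each colour, P(seen in 68 draws) = 1 - (25/26)^68 = 0.9305.
By linearity of expectation, E[distinct seen] = 26·(1 - (25/26)^68) = 24.1940.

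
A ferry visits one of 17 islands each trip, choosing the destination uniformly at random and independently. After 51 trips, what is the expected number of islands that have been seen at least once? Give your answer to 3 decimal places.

For each island, P(seen in 51 trips) = 1 - (16/17)^51 = 0.9546.
By linearity of expectation, E[distinct seen] = 17·(1 - (16/17)^51) = 16.2279.

16.228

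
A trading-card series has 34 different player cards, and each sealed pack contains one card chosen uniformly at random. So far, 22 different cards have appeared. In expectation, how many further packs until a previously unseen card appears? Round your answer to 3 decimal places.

2.833

The number of packs until the next new card is geometric with success probability 12/34, so its mean is 34/12.
E = 34/12 = 2.8333.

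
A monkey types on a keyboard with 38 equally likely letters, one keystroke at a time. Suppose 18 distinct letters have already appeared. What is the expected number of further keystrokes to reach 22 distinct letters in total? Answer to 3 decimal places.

8.246

From k distinct to k+1 distinct takes on average 38/(38-k) keystrokes.
Sum over k = 18,...,21: E = 38/20 + 38/19 + 38/18 + 38/17 = 8.2464.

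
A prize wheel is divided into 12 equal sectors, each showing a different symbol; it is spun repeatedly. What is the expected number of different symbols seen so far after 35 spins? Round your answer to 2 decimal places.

For each symbol, P(seen in 35 spins) = 1 - (11/12)^35 = 0.952.
By linearity of expectation, E[distinct seen] = 12·(1 - (11/12)^35) = 11.429.

11.43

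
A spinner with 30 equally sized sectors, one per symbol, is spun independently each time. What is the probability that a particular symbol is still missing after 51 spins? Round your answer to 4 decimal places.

0.1775

On each spin the fixed symbol fails to appear with probability 29/30.
P(still missing after 51) = (29/30)^51 = 0.17747.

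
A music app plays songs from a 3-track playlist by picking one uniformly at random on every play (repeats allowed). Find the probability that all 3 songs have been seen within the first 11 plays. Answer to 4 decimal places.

0.9653

By inclusion–exclusion over which songs are missing,
P(all seen) = Σ_{j=0}^{3} (-1)^j C(3,j)((3-j)/3)^11
= 1.00000 - 0.03468 + 0.00002 - 0.00000
= 0.96533.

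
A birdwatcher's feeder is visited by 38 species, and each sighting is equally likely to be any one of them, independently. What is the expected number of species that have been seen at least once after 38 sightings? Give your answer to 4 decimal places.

24.2066

For each species, P(seen in 38 sightings) = 1 - (37/38)^38 = 0.63701.
By linearity of expectation, E[distinct seen] = 38·(1 - (37/38)^38) = 24.20656.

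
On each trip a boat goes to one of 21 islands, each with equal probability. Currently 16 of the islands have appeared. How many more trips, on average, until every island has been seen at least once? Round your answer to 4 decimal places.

With k distinct islands already seen, the next new one takes an expected 21/(21-k) trips.
Sum over k = 16,...,20: E = 21/5 + 21/4 + 21/3 + 21/2 + 21/1 = 47.95000.

47.9500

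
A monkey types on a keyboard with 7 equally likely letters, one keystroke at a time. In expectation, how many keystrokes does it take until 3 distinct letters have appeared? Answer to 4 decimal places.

With k distinct letters already seen, the next new one arrives after an expected 7/(7-k) keystrokes.
Sum over k = 0,...,2: E = 7/7 + 7/6 + 7/5 = 3.56667.

3.5667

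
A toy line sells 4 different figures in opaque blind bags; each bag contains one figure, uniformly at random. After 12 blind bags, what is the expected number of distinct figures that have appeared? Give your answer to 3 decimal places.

3.873

For each figure, P(seen in 12 blind bags) = 1 - (3/4)^12 = 0.9683.
By linearity of expectation, E[distinct seen] = 4·(1 - (3/4)^12) = 3.8733.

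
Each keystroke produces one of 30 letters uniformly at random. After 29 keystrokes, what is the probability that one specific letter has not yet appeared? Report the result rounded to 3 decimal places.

0.374

Each keystroke misses the fixed letter with probability (30-1)/30 = 29/30, independently.
P(still missing after 29) = (29/30)^29 = 0.3741.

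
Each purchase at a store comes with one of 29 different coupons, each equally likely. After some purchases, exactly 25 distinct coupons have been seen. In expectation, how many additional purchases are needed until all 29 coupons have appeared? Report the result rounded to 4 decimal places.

60.4167

From k distinct to k+1 distinct takes on average 29/(29-k) purchases.
Sum over k = 25,...,28: E = 29/4 + 29/3 + 29/2 + 29/1 = 60.41667.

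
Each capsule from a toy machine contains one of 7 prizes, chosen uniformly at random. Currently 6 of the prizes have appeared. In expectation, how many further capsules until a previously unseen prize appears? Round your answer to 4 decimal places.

The number of capsules until the next new prize is geometric with success probability 1/7, so its mean is 7/1.
E = 7/1 = 7.00000.

7.0000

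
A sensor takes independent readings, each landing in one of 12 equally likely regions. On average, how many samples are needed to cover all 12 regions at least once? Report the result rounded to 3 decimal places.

The wait to go from k to k+1 distinct regions is geometric with mean 12/(12-k).
E[T] = 12/12 + 12/11 + 12/10 + ... + 12/2 + 12/1 = 12·H_{12}.
H_{12} = 3.1032, so E[T] = 37.2385.

37.239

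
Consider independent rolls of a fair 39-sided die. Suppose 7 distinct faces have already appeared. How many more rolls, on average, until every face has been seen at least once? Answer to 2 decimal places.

158.28

From k distinct to k+1 distinct takes on average 39/(39-k) rolls.
Sum over k = 7,...,38: E = 39/32 + 39/31 + 39/30 + ... + 39/2 + 39/1 = 158.281.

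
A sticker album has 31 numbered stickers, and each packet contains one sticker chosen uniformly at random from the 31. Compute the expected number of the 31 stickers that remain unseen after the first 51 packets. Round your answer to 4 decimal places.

5.8224

For each sticker, P(unseen after 51) = (30/31)^51 = 0.18782.
By linearity of expectation, E[unseen] = 31·(30/31)^51 = 5.82236.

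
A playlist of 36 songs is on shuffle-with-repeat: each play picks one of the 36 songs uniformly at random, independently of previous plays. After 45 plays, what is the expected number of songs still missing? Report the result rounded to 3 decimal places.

10.133

For each song, P(unseen after 45) = (35/36)^45 = 0.2815.
By linearity of expectation, E[unseen] = 36·(35/36)^45 = 10.1333.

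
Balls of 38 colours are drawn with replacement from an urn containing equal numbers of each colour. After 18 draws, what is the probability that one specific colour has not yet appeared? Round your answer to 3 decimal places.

On each draw the fixed colour fails to appear with probability 37/38.
P(still missing after 18) = (37/38)^18 = 0.6188.

0.619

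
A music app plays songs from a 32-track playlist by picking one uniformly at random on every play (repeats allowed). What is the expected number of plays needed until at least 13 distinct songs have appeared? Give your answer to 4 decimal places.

Going from k to k+1 distinct takes a geometric number of plays with mean 32/(32-k).
Sum over k = 0,...,12: E = 32/32 + 32/31 + 32/30 + ... + 32/21 + 32/20 = 16.34418.

16.3442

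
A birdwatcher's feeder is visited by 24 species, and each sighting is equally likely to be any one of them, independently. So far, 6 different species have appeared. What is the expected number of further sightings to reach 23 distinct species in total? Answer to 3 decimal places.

59.883

With k distinct species already seen, the next new one takes an expected 24/(24-k) sightings.
Sum over k = 6,...,22: E = 24/18 + 24/17 + 24/16 + ... + 24/3 + 24/2 = 59.8826.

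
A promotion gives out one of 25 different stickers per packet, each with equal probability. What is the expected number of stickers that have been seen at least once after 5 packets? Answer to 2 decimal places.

4.62

For each sticker, P(seen in 5 packets) = 1 - (24/25)^5 = 0.185.
By linearity of expectation, E[distinct seen] = 25·(1 - (24/25)^5) = 4.616.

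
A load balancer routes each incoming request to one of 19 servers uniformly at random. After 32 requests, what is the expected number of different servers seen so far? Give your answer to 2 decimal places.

For each server, P(seen in 32 requests) = 1 - (18/19)^32 = 0.823.
By linearity of expectation, E[distinct seen] = 19·(1 - (18/19)^32) = 15.632.

15.63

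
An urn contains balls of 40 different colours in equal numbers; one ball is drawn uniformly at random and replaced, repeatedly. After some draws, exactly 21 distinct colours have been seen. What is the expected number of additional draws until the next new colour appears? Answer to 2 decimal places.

2.11

The number of draws until the next new colour is geometric with success probability 19/40, so its mean is 40/19.
E = 40/19 = 2.105.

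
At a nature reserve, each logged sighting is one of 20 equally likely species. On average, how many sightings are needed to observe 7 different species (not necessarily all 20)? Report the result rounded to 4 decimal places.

Going from k to k+1 distinct takes a geometric number of sightings with mean 20/(20-k).
Sum over k = 0,...,6: E = 20/20 + 20/19 + 20/18 + ... + 20/15 + 20/14 = 8.35212.

8.3521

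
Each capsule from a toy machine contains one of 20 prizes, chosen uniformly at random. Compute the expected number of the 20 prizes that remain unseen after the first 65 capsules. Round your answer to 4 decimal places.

0.7130

For each prize, P(unseen after 65) = (19/20)^65 = 0.03565.
By linearity of expectation, E[unseen] = 20·(19/20)^65 = 0.71296.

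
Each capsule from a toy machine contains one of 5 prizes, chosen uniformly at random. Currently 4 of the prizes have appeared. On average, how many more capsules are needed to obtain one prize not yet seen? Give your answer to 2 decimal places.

The number of capsules until the next new prize is geometric with success probability 1/5, so its mean is 5/1.
E = 5/1 = 5.000.

5.00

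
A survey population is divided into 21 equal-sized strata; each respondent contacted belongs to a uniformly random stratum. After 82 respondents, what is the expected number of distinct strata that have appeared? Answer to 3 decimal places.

For each stratum, P(seen in 82 respondents) = 1 - (20/21)^82 = 0.9817.
By linearity of expectation, E[distinct seen] = 21·(1 - (20/21)^82) = 20.6157.

20.616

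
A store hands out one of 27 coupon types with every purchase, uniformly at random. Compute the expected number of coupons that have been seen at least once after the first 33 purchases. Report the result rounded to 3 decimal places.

19.229

For each coupon, P(seen in 33 purchases) = 1 - (26/27)^33 = 0.7122.
By linearity of expectation, E[distinct seen] = 27·(1 - (26/27)^33) = 19.2289.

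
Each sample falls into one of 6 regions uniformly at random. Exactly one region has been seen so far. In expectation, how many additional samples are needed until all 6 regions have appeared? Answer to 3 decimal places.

13.700

The wait to go from k to k+1 distinct regions is geometric with mean 6/(6-k).
Sum over k = 1,...,5: E = 6/5 + 6/4 + 6/3 + 6/2 + 6/1 = 13.7000.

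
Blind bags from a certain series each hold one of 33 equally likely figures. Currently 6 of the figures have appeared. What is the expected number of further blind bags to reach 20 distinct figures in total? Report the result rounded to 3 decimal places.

With k distinct figures already seen, the next new one takes an expected 33/(33-k) blind bags.
Sum over k = 6,...,19: E = 33/27 + 33/26 + 33/25 + ... + 33/15 + 33/14 = 23.4737.

23.474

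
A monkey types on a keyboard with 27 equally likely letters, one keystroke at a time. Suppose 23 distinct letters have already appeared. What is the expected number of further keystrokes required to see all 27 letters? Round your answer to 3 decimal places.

The wait to go from k to k+1 distinct letters is geometric with mean 27/(27-k).
Sum over k = 23,...,26: E = 27/4 + 27/3 + 27/2 + 27/1 = 56.2500.

56.250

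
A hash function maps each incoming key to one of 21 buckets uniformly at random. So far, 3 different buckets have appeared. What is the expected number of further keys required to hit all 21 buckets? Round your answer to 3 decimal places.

The wait to go from k to k+1 distinct buckets is geometric with mean 21/(21-k).
Sum over k = 3,...,20: E = 21/18 + 21/17 + 21/16 + ... + 21/2 + 21/1 = 73.3973.

73.397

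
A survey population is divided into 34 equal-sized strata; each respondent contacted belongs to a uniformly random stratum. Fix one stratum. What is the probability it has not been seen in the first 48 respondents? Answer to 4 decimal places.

0.2386

Each respondent misses the fixed stratum with probability (34-1)/34 = 33/34, independently.
P(still missing after 48) = (33/34)^48 = 0.23861.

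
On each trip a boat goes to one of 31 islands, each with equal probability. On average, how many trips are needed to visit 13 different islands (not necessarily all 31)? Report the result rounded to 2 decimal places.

16.50

Going from k to k+1 distinct takes a geometric number of trips with mean 31/(31-k).
Sum over k = 0,...,12: E = 31/31 + 31/30 + 31/29 + ... + 31/20 + 31/19 = 16.496.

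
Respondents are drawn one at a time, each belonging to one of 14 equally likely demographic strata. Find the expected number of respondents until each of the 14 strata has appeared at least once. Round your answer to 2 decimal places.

45.52

Split into phases: going from k distinct to k+1 distinct takes on average 14/(14-k) respondents.
E[T] = 14/14 + 14/13 + 14/12 + ... + 14/2 + 14/1 = 14·H_{14}.
H_{14} = 3.252, so E[T] = 45.522.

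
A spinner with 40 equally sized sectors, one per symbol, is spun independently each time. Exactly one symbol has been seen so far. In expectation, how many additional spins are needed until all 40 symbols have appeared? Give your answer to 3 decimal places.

170.142

From k distinct to k+1 distinct takes on average 40/(40-k) spins.
Sum over k = 1,...,39: E = 40/39 + 40/38 + 40/37 + ... + 40/2 + 40/1 = 170.1417.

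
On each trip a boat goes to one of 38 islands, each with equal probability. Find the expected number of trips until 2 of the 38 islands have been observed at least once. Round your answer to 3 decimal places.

2.027

With k distinct islands already seen, the next new one arrives after an expected 38/(38-k) trips.
Sum over k = 0,...,1: E = 38/38 + 38/37 = 2.0270.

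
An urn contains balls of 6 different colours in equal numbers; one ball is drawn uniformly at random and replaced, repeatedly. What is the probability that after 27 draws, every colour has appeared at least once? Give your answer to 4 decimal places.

0.9566

Let A_i be the event that colour i is missing after 27 draws. By inclusion–exclusion on the A_i,
P(all seen) = Σ_{j=0}^{6} (-1)^j C(6,j)((6-j)/6)^27
= 1.00000 - 0.04368 + 0.00026 - 0.00000 + 0.00000 - 0.00000 + 0.00000
= 0.95659.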